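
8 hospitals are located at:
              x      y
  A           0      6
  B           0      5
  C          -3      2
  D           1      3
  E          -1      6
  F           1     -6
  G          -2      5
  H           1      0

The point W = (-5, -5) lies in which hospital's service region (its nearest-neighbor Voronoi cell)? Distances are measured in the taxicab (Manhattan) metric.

F

d(W,A) = |-5−0| + |-5−6| = 5 + 11 = 16
d(W,B) = |-5−0| + |-5−5| = 5 + 10 = 15
d(W,C) = |-5−(-3)| + |-5−2| = 2 + 7 = 9
d(W,D) = |-5−1| + |-5−3| = 6 + 8 = 14
d(W,E) = |-5−(-1)| + |-5−6| = 4 + 11 = 15
d(W,F) = |-5−1| + |-5−(-6)| = 6 + 1 = 7
d(W,G) = |-5−(-2)| + |-5−5| = 3 + 10 = 13
d(W,H) = |-5−1| + |-5−0| = 6 + 5 = 11
F is nearest.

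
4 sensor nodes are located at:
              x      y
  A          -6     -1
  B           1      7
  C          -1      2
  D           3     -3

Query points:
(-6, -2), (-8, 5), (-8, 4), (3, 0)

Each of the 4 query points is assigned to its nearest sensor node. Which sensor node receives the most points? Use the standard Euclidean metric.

A

(-6, -2) — d² to each: A:1, B:130, C:41, D:82 → nearest is A
(-8, 5) — d² to each: A:40, B:85, C:58, D:185 → nearest is A
(-8, 4) — d² to each: A:29, B:90, C:53, D:170 → nearest is A
(3, 0) — d² to each: A:82, B:53, C:20, D:9 → nearest is D
Tally — A:3, D:1. A captures the most (3).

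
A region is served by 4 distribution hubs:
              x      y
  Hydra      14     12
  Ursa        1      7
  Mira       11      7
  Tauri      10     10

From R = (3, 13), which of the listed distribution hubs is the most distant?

Compare squared distances (the ordering matches that of the actual distances):
d²(R, Hydra) = 121 + 1 = 122
d²(R, Ursa) = 4 + 36 = 40
d²(R, Mira) = 64 + 36 = 100
d²(R, Tauri) = 49 + 9 = 58
The largest is to Hydra.

Hydra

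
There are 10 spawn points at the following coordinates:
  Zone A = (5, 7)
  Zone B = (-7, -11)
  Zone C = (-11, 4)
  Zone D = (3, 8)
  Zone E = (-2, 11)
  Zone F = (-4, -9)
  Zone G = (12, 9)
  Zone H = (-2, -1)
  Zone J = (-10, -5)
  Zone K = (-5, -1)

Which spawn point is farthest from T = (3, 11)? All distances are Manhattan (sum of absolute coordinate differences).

d(T, Zone A) = 2 + 4 = 6
d(T, Zone B) = 10 + 22 = 32
d(T, Zone C) = 14 + 7 = 21
d(T, Zone D) = 0 + 3 = 3
d(T, Zone E) = 5 + 0 = 5
d(T, Zone F) = 7 + 20 = 27
d(T, Zone G) = 9 + 2 = 11
d(T, Zone H) = 5 + 12 = 17
d(T, Zone J) = 13 + 16 = 29
d(T, Zone K) = 8 + 12 = 20
The largest is to Zone B.

Zone B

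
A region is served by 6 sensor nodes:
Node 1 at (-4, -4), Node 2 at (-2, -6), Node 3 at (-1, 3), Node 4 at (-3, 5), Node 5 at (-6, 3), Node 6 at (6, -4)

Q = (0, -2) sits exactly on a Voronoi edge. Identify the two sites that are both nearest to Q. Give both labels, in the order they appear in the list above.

Node 1 and Node 2

Squared distances from Q to each site:
d²(Q, Node 1) = (0−(-4))² + (-2−(-4))² = 16 + 4 = 20
d²(Q, Node 2) = (0−(-2))² + (-2−(-6))² = 4 + 16 = 20
d²(Q, Node 3) = (0−(-1))² + (-2−3)² = 1 + 25 = 26
d²(Q, Node 4) = (0−(-3))² + (-2−5)² = 9 + 49 = 58
d²(Q, Node 5) = (0−(-6))² + (-2−3)² = 36 + 25 = 61
d²(Q, Node 6) = (0−6)² + (-2−(-4))² = 36 + 4 = 40
Q is equidistant from Node 1 and Node 2 (both at squared distance 20), and every other site is strictly farther — so Q lies on the Node 1–Node 2 Voronoi edge.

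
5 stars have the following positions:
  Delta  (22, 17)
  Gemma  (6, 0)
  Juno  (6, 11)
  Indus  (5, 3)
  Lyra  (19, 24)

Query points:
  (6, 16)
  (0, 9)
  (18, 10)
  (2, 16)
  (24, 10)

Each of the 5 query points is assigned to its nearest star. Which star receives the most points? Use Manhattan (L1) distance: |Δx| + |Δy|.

Juno

(6, 16) — d to each: Delta:17, Gemma:16, Juno:5, Indus:14, Lyra:21 → nearest is Juno
(0, 9) — d to each: Delta:30, Gemma:15, Juno:8, Indus:11, Lyra:34 → nearest is Juno
(18, 10) — d to each: Delta:11, Gemma:22, Juno:13, Indus:20, Lyra:15 → nearest is Delta
(2, 16) — d to each: Delta:21, Gemma:20, Juno:9, Indus:16, Lyra:25 → nearest is Juno
(24, 10) — d to each: Delta:9, Gemma:28, Juno:19, Indus:26, Lyra:19 → nearest is Delta
Tally — Delta:2, Juno:3. Juno captures the most (3).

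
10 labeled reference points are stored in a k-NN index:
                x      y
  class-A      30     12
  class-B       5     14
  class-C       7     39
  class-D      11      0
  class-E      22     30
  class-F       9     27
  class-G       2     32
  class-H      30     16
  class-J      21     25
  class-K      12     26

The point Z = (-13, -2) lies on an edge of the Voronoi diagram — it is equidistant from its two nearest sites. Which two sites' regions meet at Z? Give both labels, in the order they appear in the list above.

Squared distances from Z to each site:
d²(Z, class-A) = (-13−30)² + (-2−12)² = 1849 + 196 = 2045
d²(Z, class-B) = (-13−5)² + (-2−14)² = 324 + 256 = 580
d²(Z, class-C) = (-13−7)² + (-2−39)² = 400 + 1681 = 2081
d²(Z, class-D) = (-13−11)² + (-2−0)² = 576 + 4 = 580
d²(Z, class-E) = (-13−22)² + (-2−30)² = 1225 + 1024 = 2249
d²(Z, class-F) = (-13−9)² + (-2−27)² = 484 + 841 = 1325
d²(Z, class-G) = (-13−2)² + (-2−32)² = 225 + 1156 = 1381
d²(Z, class-H) = (-13−30)² + (-2−16)² = 1849 + 324 = 2173
d²(Z, class-J) = (-13−21)² + (-2−25)² = 1156 + 729 = 1885
d²(Z, class-K) = (-13−12)² + (-2−26)² = 625 + 784 = 1409
Z is equidistant from class-B and class-D (both at squared distance 580), and every other site is strictly farther — so Z lies on the class-B–class-D Voronoi edge.

class-B and class-D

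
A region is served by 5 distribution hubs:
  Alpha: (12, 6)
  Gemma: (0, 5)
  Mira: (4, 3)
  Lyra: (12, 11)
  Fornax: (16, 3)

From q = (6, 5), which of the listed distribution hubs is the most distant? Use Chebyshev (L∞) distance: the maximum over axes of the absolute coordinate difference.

Fornax

d(q, Alpha) = max(6, 1) = 6
d(q, Gemma) = max(6, 0) = 6
d(q, Mira) = max(2, 2) = 2
d(q, Lyra) = max(6, 6) = 6
d(q, Fornax) = max(10, 2) = 10
The largest is to Fornax.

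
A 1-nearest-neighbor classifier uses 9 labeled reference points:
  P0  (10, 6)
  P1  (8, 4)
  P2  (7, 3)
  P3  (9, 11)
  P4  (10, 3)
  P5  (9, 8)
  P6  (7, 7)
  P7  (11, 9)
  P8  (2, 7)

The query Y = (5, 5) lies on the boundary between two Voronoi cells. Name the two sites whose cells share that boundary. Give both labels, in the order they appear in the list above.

Squared distances from Y to each site:
|YP0|² = (5−10)² + (5−6)² = 25 + 1 = 26
|YP1|² = (5−8)² + (5−4)² = 9 + 1 = 10
|YP2|² = (5−7)² + (5−3)² = 4 + 4 = 8
|YP3|² = (5−9)² + (5−11)² = 16 + 36 = 52
|YP4|² = (5−10)² + (5−3)² = 25 + 4 = 29
|YP5|² = (5−9)² + (5−8)² = 16 + 9 = 25
|YP6|² = (5−7)² + (5−7)² = 4 + 4 = 8
|YP7|² = (5−11)² + (5−9)² = 36 + 16 = 52
|YP8|² = (5−2)² + (5−7)² = 9 + 4 = 13
Y is equidistant from P2 and P6 (both at squared distance 8), and every other site is strictly farther — so Y lies on the P2–P6 Voronoi edge.

P2 and P6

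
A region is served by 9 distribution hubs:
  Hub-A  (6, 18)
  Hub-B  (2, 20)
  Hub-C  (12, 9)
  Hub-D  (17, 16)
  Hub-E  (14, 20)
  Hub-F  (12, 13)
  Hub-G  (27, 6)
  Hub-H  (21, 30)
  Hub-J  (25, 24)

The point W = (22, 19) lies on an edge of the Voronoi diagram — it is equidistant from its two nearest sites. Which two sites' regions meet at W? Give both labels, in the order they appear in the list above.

Hub-D and Hub-J

Squared distances from W to each site:
d²(W, Hub-A) = (22−6)² + (19−18)² = 256 + 1 = 257
d²(W, Hub-B) = (22−2)² + (19−20)² = 400 + 1 = 401
d²(W, Hub-C) = (22−12)² + (19−9)² = 100 + 100 = 200
d²(W, Hub-D) = (22−17)² + (19−16)² = 25 + 9 = 34
d²(W, Hub-E) = (22−14)² + (19−20)² = 64 + 1 = 65
d²(W, Hub-F) = (22−12)² + (19−13)² = 100 + 36 = 136
d²(W, Hub-G) = (22−27)² + (19−6)² = 25 + 169 = 194
d²(W, Hub-H) = (22−21)² + (19−30)² = 1 + 121 = 122
d²(W, Hub-J) = (22−25)² + (19−24)² = 9 + 25 = 34
W is equidistant from Hub-D and Hub-J (both at squared distance 34), and every other site is strictly farther — so W lies on the Hub-D–Hub-J Voronoi edge.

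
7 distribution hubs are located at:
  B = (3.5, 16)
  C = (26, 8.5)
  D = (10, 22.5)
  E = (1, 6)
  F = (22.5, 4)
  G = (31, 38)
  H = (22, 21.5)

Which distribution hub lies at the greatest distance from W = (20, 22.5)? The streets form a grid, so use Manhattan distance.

E

d(W,B) = |20−3.5| + |22.5−16| = 16.5 + 6.5 = 23
d(W,C) = |20−26| + |22.5−8.5| = 6 + 14 = 20
d(W,D) = |20−10| + |22.5−22.5| = 10 + 0 = 10
d(W,E) = |20−1| + |22.5−6| = 19 + 16.5 = 35.5
d(W,F) = |20−22.5| + |22.5−4| = 2.5 + 18.5 = 21
d(W,G) = |20−31| + |22.5−38| = 11 + 15.5 = 26.5
d(W,H) = |20−22| + |22.5−21.5| = 2 + 1 = 3
The largest is to E.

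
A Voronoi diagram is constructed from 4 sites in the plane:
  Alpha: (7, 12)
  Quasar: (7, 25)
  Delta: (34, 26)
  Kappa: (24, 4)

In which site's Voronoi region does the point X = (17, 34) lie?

Compare squared distances (the ordering matches that of the actual distances):
d²(X, Alpha) = (17−7)² + (34−12)² = 100 + 484 = 584
d²(X, Quasar) = (17−7)² + (34−25)² = 100 + 81 = 181
d²(X, Delta) = (17−34)² + (34−26)² = 289 + 64 = 353
d²(X, Kappa) = (17−24)² + (34−4)² = 49 + 900 = 949
Minimum is at Quasar.

Quasar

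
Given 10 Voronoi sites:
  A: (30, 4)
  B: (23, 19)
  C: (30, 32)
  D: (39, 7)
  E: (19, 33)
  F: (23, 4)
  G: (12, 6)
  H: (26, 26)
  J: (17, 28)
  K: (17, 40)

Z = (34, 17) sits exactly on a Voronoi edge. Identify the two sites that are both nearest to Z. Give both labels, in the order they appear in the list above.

B and D

Squared distances from Z to each site:
|ZA|² = (34−30)² + (17−4)² = 16 + 169 = 185
|ZB|² = (34−23)² + (17−19)² = 121 + 4 = 125
|ZC|² = (34−30)² + (17−32)² = 16 + 225 = 241
|ZD|² = (34−39)² + (17−7)² = 25 + 100 = 125
|ZE|² = (34−19)² + (17−33)² = 225 + 256 = 481
|ZF|² = (34−23)² + (17−4)² = 121 + 169 = 290
|ZG|² = (34−12)² + (17−6)² = 484 + 121 = 605
|ZH|² = (34−26)² + (17−26)² = 64 + 81 = 145
|ZJ|² = (34−17)² + (17−28)² = 289 + 121 = 410
|ZK|² = (34−17)² + (17−40)² = 289 + 529 = 818
Z is equidistant from B and D (both at squared distance 125), and every other site is strictly farther — so Z lies on the B–D Voronoi edge.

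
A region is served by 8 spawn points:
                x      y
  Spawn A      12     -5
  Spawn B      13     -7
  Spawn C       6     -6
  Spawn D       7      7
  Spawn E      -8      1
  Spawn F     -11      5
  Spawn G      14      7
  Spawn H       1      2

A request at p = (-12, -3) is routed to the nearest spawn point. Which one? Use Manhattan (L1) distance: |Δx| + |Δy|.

d(p, Spawn A) = |-12−12| + |-3−(-5)| = 24 + 2 = 26
d(p, Spawn B) = |-12−13| + |-3−(-7)| = 25 + 4 = 29
d(p, Spawn C) = |-12−6| + |-3−(-6)| = 18 + 3 = 21
d(p, Spawn D) = |-12−7| + |-3−7| = 19 + 10 = 29
d(p, Spawn E) = |-12−(-8)| + |-3−1| = 4 + 4 = 8
d(p, Spawn F) = |-12−(-11)| + |-3−5| = 1 + 8 = 9
d(p, Spawn G) = |-12−14| + |-3−7| = 26 + 10 = 36
d(p, Spawn H) = |-12−1| + |-3−2| = 13 + 5 = 18
Spawn E is nearest.

Spawn E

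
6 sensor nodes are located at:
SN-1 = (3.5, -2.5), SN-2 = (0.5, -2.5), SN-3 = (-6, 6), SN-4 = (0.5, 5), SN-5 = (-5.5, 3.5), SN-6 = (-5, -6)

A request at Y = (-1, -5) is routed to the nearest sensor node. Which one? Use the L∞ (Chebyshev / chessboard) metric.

d(Y, SN-1) = max(4.5, 2.5) = 4.5
d(Y, SN-2) = max(1.5, 2.5) = 2.5
d(Y, SN-3) = max(5, 11) = 11
d(Y, SN-4) = max(1.5, 10) = 10
d(Y, SN-5) = max(4.5, 8.5) = 8.5
d(Y, SN-6) = max(4, 1) = 4
Minimum is at SN-2.

SN-2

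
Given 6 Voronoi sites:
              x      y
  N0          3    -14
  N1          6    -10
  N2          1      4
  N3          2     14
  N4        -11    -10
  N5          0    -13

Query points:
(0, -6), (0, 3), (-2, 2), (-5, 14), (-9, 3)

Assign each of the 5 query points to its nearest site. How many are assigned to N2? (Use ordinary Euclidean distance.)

(0, -6) — d² to each: N0:73, N1:52, N2:101, N3:404, N4:137, N5:49 → nearest is N5
(0, 3) — d² to each: N0:298, N1:205, N2:2, N3:125, N4:290, N5:256 → nearest is N2
(-2, 2) — d² to each: N0:281, N1:208, N2:13, N3:160, N4:225, N5:229 → nearest is N2
(-5, 14) — d² to each: N0:848, N1:697, N2:136, N3:49, N4:612, N5:754 → nearest is N3
(-9, 3) — d² to each: N0:433, N1:394, N2:101, N3:242, N4:173, N5:337 → nearest is N2
3 of the 5 points have N2 as nearest.

3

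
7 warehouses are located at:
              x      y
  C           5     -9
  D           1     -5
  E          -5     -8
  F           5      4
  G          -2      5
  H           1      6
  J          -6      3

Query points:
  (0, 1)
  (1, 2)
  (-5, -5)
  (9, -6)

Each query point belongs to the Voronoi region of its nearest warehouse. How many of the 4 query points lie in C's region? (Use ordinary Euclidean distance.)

1

(0, 1) — d² to each: C:125, D:37, E:106, F:34, G:20, H:26, J:40 → nearest is G
(1, 2) — d² to each: C:137, D:49, E:136, F:20, G:18, H:16, J:50 → nearest is H
(-5, -5) — d² to each: C:116, D:36, E:9, F:181, G:109, H:157, J:65 → nearest is E
(9, -6) — d² to each: C:25, D:65, E:200, F:116, G:242, H:208, J:306 → nearest is C
1 of the 4 points has C as nearest.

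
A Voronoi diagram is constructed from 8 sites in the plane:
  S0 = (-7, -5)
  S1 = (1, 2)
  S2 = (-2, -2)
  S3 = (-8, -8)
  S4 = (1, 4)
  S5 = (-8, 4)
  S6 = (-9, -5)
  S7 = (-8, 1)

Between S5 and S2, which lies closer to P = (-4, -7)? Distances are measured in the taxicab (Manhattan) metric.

S2

d(P,S5) = |-4−(-8)| + |-7−4| = 4 + 11 = 15
d(P,S2) = |-4−(-2)| + |-7−(-2)| = 2 + 5 = 7
15 > 7, so S2 is closer.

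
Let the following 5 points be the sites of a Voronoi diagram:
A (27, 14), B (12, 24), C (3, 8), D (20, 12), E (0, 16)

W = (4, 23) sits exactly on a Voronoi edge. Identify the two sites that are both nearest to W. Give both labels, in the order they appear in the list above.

Squared distances from W to each site:
|WA|² = 529 + 81 = 610
|WB|² = 64 + 1 = 65
|WC|² = 1 + 225 = 226
|WD|² = 256 + 121 = 377
|WE|² = 16 + 49 = 65
W is equidistant from B and E (both at squared distance 65), and every other site is strictly farther — so W lies on the B–E Voronoi edge.

B and E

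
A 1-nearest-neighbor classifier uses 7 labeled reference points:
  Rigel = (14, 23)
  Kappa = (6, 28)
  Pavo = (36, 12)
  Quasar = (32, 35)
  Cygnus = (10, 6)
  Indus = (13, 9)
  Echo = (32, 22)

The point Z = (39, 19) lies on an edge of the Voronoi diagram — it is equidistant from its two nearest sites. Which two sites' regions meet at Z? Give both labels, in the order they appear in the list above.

Squared distances from Z to each site:
d²(Z, Rigel) = (39−14)² + (19−23)² = 625 + 16 = 641
d²(Z, Kappa) = (39−6)² + (19−28)² = 1089 + 81 = 1170
d²(Z, Pavo) = (39−36)² + (19−12)² = 9 + 49 = 58
d²(Z, Quasar) = (39−32)² + (19−35)² = 49 + 256 = 305
d²(Z, Cygnus) = (39−10)² + (19−6)² = 841 + 169 = 1010
d²(Z, Indus) = (39−13)² + (19−9)² = 676 + 100 = 776
d²(Z, Echo) = (39−32)² + (19−22)² = 49 + 9 = 58
Z is equidistant from Pavo and Echo (both at squared distance 58), and every other site is strictly farther — so Z lies on the Pavo–Echo Voronoi edge.

Pavo and Echo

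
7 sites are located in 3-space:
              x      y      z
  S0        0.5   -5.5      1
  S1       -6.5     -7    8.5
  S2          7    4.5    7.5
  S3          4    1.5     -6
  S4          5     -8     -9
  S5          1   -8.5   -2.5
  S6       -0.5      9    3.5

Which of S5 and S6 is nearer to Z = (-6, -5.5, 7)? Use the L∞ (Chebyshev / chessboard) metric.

S5

d(Z,S5) = max(7, 3, 9.5) = 9.5
d(Z,S6) = max(5.5, 14.5, 3.5) = 14.5
9.5 < 14.5, so S5 is closer.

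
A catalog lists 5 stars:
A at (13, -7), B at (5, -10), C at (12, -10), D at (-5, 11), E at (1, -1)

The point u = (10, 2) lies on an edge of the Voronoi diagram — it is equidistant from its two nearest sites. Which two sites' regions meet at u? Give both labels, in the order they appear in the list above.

A and E

Squared distances from u to each site:
|uA|² = (10−13)² + (2−(-7))² = 9 + 81 = 90
|uB|² = (10−5)² + (2−(-10))² = 25 + 144 = 169
|uC|² = (10−12)² + (2−(-10))² = 4 + 144 = 148
|uD|² = (10−(-5))² + (2−11)² = 225 + 81 = 306
|uE|² = (10−1)² + (2−(-1))² = 81 + 9 = 90
u is equidistant from A and E (both at squared distance 90), and every other site is strictly farther — so u lies on the A–E Voronoi edge.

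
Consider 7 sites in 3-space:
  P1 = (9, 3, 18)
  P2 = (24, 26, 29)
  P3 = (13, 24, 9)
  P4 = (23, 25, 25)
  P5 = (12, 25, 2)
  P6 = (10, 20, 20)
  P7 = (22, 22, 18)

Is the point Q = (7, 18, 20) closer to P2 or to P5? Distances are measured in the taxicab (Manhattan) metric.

d(Q,P2) = |7−24| + |18−26| + |20−29| = 17 + 8 + 9 = 34
d(Q,P5) = |7−12| + |18−25| + |20−2| = 5 + 7 + 18 = 30
34 > 30, so P5 is closer.

P5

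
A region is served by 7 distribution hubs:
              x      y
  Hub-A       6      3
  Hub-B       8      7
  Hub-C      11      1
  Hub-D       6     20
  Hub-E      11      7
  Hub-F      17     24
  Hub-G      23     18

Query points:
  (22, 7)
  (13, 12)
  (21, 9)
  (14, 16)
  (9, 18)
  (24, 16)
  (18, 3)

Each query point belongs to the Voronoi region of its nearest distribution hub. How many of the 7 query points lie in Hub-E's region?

(22, 7) — d² to each: Hub-A:272, Hub-B:196, Hub-C:157, Hub-D:425, Hub-E:121, Hub-F:314, Hub-G:122 → nearest is Hub-E
(13, 12) — d² to each: Hub-A:130, Hub-B:50, Hub-C:125, Hub-D:113, Hub-E:29, Hub-F:160, Hub-G:136 → nearest is Hub-E
(21, 9) — d² to each: Hub-A:261, Hub-B:173, Hub-C:164, Hub-D:346, Hub-E:104, Hub-F:241, Hub-G:85 → nearest is Hub-G
(14, 16) — d² to each: Hub-A:233, Hub-B:117, Hub-C:234, Hub-D:80, Hub-E:90, Hub-F:73, Hub-G:85 → nearest is Hub-F
(9, 18) — d² to each: Hub-A:234, Hub-B:122, Hub-C:293, Hub-D:13, Hub-E:125, Hub-F:100, Hub-G:196 → nearest is Hub-D
(24, 16) — d² to each: Hub-A:493, Hub-B:337, Hub-C:394, Hub-D:340, Hub-E:250, Hub-F:113, Hub-G:5 → nearest is Hub-G
(18, 3) — d² to each: Hub-A:144, Hub-B:116, Hub-C:53, Hub-D:433, Hub-E:65, Hub-F:442, Hub-G:250 → nearest is Hub-C
2 of the 7 points have Hub-E as nearest.

2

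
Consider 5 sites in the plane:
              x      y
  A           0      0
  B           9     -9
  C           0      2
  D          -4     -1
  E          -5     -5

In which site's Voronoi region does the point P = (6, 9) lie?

Since √ is increasing, it suffices to compare squared distances:
|PA|² = (6−0)² + (9−0)² = 36 + 81 = 117
|PB|² = (6−9)² + (9−(-9))² = 9 + 324 = 333
|PC|² = (6−0)² + (9−2)² = 36 + 49 = 85
|PD|² = (6−(-4))² + (9−(-1))² = 100 + 100 = 200
|PE|² = (6−(-5))² + (9−(-5))² = 121 + 196 = 317
C is nearest.

C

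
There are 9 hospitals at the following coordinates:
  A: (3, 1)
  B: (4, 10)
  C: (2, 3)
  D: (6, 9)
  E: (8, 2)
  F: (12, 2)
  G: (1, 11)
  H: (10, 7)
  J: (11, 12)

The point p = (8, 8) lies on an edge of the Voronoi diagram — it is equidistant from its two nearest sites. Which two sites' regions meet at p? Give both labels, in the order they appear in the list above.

D and H

Squared distances from p to each site:
|pA|² = (8−3)² + (8−1)² = 25 + 49 = 74
|pB|² = (8−4)² + (8−10)² = 16 + 4 = 20
|pC|² = (8−2)² + (8−3)² = 36 + 25 = 61
|pD|² = (8−6)² + (8−9)² = 4 + 1 = 5
|pE|² = (8−8)² + (8−2)² = 0 + 36 = 36
|pF|² = (8−12)² + (8−2)² = 16 + 36 = 52
|pG|² = (8−1)² + (8−11)² = 49 + 9 = 58
|pH|² = (8−10)² + (8−7)² = 4 + 1 = 5
|pJ|² = (8−11)² + (8−12)² = 9 + 16 = 25
p is equidistant from D and H (both at squared distance 5), and every other site is strictly farther — so p lies on the D–H Voronoi edge.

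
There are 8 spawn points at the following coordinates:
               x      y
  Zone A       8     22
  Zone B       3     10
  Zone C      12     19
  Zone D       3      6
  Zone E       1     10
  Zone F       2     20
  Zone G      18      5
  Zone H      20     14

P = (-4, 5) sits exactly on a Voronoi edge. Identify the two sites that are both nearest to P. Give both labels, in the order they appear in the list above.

Zone D and Zone E

Squared distances from P to each site:
d²(P, Zone A) = 144 + 289 = 433
d²(P, Zone B) = 49 + 25 = 74
d²(P, Zone C) = 256 + 196 = 452
d²(P, Zone D) = 49 + 1 = 50
d²(P, Zone E) = 25 + 25 = 50
d²(P, Zone F) = 36 + 225 = 261
d²(P, Zone G) = 484 + 0 = 484
d²(P, Zone H) = 576 + 81 = 657
P is equidistant from Zone D and Zone E (both at squared distance 50), and every other site is strictly farther — so P lies on the Zone D–Zone E Voronoi edge.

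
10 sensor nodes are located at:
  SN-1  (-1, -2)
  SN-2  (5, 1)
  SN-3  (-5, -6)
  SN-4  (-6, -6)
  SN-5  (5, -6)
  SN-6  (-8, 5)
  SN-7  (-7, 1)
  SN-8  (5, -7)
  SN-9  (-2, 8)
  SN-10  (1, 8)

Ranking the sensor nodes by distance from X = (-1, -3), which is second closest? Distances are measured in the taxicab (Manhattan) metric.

d(X, SN-1) = |-1−(-1)| + |-3−(-2)| = 0 + 1 = 1
d(X, SN-2) = |-1−5| + |-3−1| = 6 + 4 = 10
d(X, SN-3) = |-1−(-5)| + |-3−(-6)| = 4 + 3 = 7
d(X, SN-4) = |-1−(-6)| + |-3−(-6)| = 5 + 3 = 8
d(X, SN-5) = |-1−5| + |-3−(-6)| = 6 + 3 = 9
d(X, SN-6) = |-1−(-8)| + |-3−5| = 7 + 8 = 15
d(X, SN-7) = |-1−(-7)| + |-3−1| = 6 + 4 = 10
d(X, SN-8) = |-1−5| + |-3−(-7)| = 6 + 4 = 10
d(X, SN-9) = |-1−(-2)| + |-3−8| = 1 + 11 = 12
d(X, SN-10) = |-1−1| + |-3−8| = 2 + 11 = 13
Sorted ascending: SN-1, SN-3, SN-4, … — the second-nearest is SN-3.

SN-3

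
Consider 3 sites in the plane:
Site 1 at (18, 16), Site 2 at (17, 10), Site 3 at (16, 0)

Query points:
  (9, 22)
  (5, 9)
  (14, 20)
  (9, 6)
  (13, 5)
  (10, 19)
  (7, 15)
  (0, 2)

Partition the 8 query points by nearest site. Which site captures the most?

Site 1

(9, 22) — d² to each: Site 1:117, Site 2:208, Site 3:533 → nearest is Site 1
(5, 9) — d² to each: Site 1:218, Site 2:145, Site 3:202 → nearest is Site 2
(14, 20) — d² to each: Site 1:32, Site 2:109, Site 3:404 → nearest is Site 1
(9, 6) — d² to each: Site 1:181, Site 2:80, Site 3:85 → nearest is Site 2
(13, 5) — d² to each: Site 1:146, Site 2:41, Site 3:34 → nearest is Site 3
(10, 19) — d² to each: Site 1:73, Site 2:130, Site 3:397 → nearest is Site 1
(7, 15) — d² to each: Site 1:122, Site 2:125, Site 3:306 → nearest is Site 1
(0, 2) — d² to each: Site 1:520, Site 2:353, Site 3:260 → nearest is Site 3
Tally — Site 1:4, Site 2:2, Site 3:2. Site 1 captures the most (4).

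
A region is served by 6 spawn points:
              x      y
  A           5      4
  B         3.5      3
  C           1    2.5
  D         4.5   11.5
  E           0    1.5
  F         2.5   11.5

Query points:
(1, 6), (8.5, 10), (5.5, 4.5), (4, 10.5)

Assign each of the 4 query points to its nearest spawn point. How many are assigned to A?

1

(1, 6) — d² to each: A:20, B:15.25, C:12.25, D:42.5, E:21.25, F:32.5 → nearest is C
(8.5, 10) — d² to each: A:48.25, B:74, C:112.5, D:18.25, E:144.5, F:38.25 → nearest is D
(5.5, 4.5) — d² to each: A:0.5, B:6.25, C:24.25, D:50, E:39.25, F:58 → nearest is A
(4, 10.5) — d² to each: A:43.25, B:56.5, C:73, D:1.25, E:97, F:3.25 → nearest is D
1 of the 4 points has A as nearest.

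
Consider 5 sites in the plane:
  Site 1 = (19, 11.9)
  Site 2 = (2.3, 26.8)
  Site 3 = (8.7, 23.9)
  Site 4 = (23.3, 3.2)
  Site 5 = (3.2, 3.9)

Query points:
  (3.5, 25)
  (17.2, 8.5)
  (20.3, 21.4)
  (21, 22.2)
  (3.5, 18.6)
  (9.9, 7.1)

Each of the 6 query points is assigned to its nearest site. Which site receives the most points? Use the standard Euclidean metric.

Site 1

(3.5, 25) — d² to each: Site 1:411.86, Site 2:4.68, Site 3:28.25, Site 4:867.28, Site 5:445.3 → nearest is Site 2
(17.2, 8.5) — d² to each: Site 1:14.8, Site 2:556.9, Site 3:309.41, Site 4:65.3, Site 5:217.16 → nearest is Site 1
(20.3, 21.4) — d² to each: Site 1:91.94, Site 2:353.16, Site 3:140.81, Site 4:340.24, Site 5:598.66 → nearest is Site 1
(21, 22.2) — d² to each: Site 1:110.09, Site 2:370.85, Site 3:154.18, Site 4:366.29, Site 5:651.73 → nearest is Site 1
(3.5, 18.6) — d² to each: Site 1:285.14, Site 2:68.68, Site 3:55.13, Site 4:629.2, Site 5:216.18 → nearest is Site 3
(9.9, 7.1) — d² to each: Site 1:105.85, Site 2:445.85, Site 3:283.68, Site 4:194.77, Site 5:55.13 → nearest is Site 5
Tally — Site 1:3, Site 2:1, Site 3:1, Site 5:1. Site 1 captures the most (3).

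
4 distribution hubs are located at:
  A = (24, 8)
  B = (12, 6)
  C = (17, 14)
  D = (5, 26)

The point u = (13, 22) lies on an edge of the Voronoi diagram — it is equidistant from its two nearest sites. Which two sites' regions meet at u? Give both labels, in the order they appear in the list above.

C and D

Squared distances from u to each site:
|uA|² = (13−24)² + (22−8)² = 121 + 196 = 317
|uB|² = (13−12)² + (22−6)² = 1 + 256 = 257
|uC|² = (13−17)² + (22−14)² = 16 + 64 = 80
|uD|² = (13−5)² + (22−26)² = 64 + 16 = 80
u is equidistant from C and D (both at squared distance 80), and every other site is strictly farther — so u lies on the C–D Voronoi edge.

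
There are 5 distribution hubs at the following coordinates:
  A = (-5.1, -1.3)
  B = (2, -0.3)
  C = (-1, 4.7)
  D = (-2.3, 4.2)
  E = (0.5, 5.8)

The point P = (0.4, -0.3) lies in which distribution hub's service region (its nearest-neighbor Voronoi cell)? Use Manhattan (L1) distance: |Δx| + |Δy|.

d(P,A) = |0.4−(-5.1)| + |-0.3−(-1.3)| = 5.5 + 1 = 6.5
d(P,B) = |0.4−2| + |-0.3−(-0.3)| = 1.6 + 0 = 1.6
d(P,C) = |0.4−(-1)| + |-0.3−4.7| = 1.4 + 5 = 6.4
d(P,D) = |0.4−(-2.3)| + |-0.3−4.2| = 2.7 + 4.5 = 7.2
d(P,E) = |0.4−0.5| + |-0.3−5.8| = 0.1 + 6.1 = 6.2
Minimum is at B.

B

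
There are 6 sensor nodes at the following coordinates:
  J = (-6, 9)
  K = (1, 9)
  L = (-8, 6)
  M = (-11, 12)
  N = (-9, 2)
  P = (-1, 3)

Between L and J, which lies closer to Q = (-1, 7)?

Compare squared distances:
|QL|² = (-1−(-8))² + (7−6)² = 49 + 1 = 50
|QJ|² = (-1−(-6))² + (7−9)² = 25 + 4 = 29
50 > 29, so J is closer.

J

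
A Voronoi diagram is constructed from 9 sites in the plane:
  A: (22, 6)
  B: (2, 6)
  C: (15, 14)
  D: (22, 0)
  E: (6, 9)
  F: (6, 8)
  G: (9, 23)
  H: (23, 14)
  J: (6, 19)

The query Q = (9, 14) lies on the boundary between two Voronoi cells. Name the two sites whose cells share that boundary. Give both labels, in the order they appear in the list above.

Squared distances from Q to each site:
|QA|² = 169 + 64 = 233
|QB|² = 49 + 64 = 113
|QC|² = 36 + 0 = 36
|QD|² = 169 + 196 = 365
|QE|² = 9 + 25 = 34
|QF|² = 9 + 36 = 45
|QG|² = 0 + 81 = 81
|QH|² = 196 + 0 = 196
|QJ|² = 9 + 25 = 34
Q is equidistant from E and J (both at squared distance 34), and every other site is strictly farther — so Q lies on the E–J Voronoi edge.

E and J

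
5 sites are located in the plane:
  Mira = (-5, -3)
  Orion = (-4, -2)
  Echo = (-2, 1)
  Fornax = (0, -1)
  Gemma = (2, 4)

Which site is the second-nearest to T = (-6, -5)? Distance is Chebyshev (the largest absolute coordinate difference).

d(T, Mira) = max(1, 2) = 2
d(T, Orion) = max(2, 3) = 3
d(T, Echo) = max(4, 6) = 6
d(T, Fornax) = max(6, 4) = 6
d(T, Gemma) = max(8, 9) = 9
Sorted ascending: Mira, Orion, Echo, … — the second-nearest is Orion.

Orion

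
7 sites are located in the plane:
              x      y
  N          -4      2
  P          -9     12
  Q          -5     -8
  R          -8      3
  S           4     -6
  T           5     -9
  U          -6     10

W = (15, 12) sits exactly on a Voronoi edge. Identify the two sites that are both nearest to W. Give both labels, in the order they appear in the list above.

Squared distances from W to each site:
|WN|² = 361 + 100 = 461
|WP|² = 576 + 0 = 576
|WQ|² = 400 + 400 = 800
|WR|² = 529 + 81 = 610
|WS|² = 121 + 324 = 445
|WT|² = 100 + 441 = 541
|WU|² = 441 + 4 = 445
W is equidistant from S and U (both at squared distance 445), and every other site is strictly farther — so W lies on the S–U Voronoi edge.

S and U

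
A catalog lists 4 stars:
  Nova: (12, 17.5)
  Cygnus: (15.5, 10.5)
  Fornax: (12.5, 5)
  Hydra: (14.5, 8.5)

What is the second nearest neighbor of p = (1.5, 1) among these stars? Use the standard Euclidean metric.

Compare squared distances (the ordering matches that of the actual distances):
d²(p, Nova) = 110.25 + 272.25 = 382.5
d²(p, Cygnus) = 196 + 90.25 = 286.25
d²(p, Fornax) = 121 + 16 = 137
d²(p, Hydra) = 169 + 56.25 = 225.25
Sorted ascending: Fornax, Hydra, Cygnus, … — the second-nearest is Hydra.

Hydra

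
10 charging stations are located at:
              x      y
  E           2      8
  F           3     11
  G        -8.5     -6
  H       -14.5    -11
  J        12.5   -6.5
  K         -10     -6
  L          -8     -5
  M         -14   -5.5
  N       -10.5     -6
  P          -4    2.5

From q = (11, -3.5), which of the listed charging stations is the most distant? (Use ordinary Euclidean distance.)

Compare squared distances (the ordering matches that of the actual distances):
|qE|² = (11−2)² + (-3.5−8)² = 81 + 132.25 = 213.25
|qF|² = (11−3)² + (-3.5−11)² = 64 + 210.25 = 274.25
|qG|² = (11−(-8.5))² + (-3.5−(-6))² = 380.25 + 6.25 = 386.5
|qH|² = (11−(-14.5))² + (-3.5−(-11))² = 650.25 + 56.25 = 706.5
|qJ|² = (11−12.5)² + (-3.5−(-6.5))² = 2.25 + 9 = 11.25
|qK|² = (11−(-10))² + (-3.5−(-6))² = 441 + 6.25 = 447.25
|qL|² = (11−(-8))² + (-3.5−(-5))² = 361 + 2.25 = 363.25
|qM|² = (11−(-14))² + (-3.5−(-5.5))² = 625 + 4 = 629
|qN|² = (11−(-10.5))² + (-3.5−(-6))² = 462.25 + 6.25 = 468.5
|qP|² = (11−(-4))² + (-3.5−2.5)² = 225 + 36 = 261
The largest is to H.

H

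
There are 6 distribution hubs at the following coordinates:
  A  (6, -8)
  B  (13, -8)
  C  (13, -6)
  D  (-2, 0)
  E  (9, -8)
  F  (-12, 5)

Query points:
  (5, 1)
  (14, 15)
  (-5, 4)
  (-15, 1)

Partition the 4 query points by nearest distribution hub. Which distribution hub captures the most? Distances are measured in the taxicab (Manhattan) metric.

(5, 1) — d to each: A:10, B:17, C:15, D:8, E:13, F:21 → nearest is D
(14, 15) — d to each: A:31, B:24, C:22, D:31, E:28, F:36 → nearest is C
(-5, 4) — d to each: A:23, B:30, C:28, D:7, E:26, F:8 → nearest is D
(-15, 1) — d to each: A:30, B:37, C:35, D:14, E:33, F:7 → nearest is F
Tally — C:1, D:2, F:1. D captures the most (2).

D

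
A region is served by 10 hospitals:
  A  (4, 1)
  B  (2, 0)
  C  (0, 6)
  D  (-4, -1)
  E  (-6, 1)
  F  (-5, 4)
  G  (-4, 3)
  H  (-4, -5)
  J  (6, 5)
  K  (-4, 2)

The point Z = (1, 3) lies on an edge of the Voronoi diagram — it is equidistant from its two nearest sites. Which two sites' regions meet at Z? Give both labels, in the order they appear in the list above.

B and C

Squared distances from Z to each site:
|ZA|² = (1−4)² + (3−1)² = 9 + 4 = 13
|ZB|² = (1−2)² + (3−0)² = 1 + 9 = 10
|ZC|² = (1−0)² + (3−6)² = 1 + 9 = 10
|ZD|² = (1−(-4))² + (3−(-1))² = 25 + 16 = 41
|ZE|² = (1−(-6))² + (3−1)² = 49 + 4 = 53
|ZF|² = (1−(-5))² + (3−4)² = 36 + 1 = 37
|ZG|² = (1−(-4))² + (3−3)² = 25 + 0 = 25
|ZH|² = (1−(-4))² + (3−(-5))² = 25 + 64 = 89
|ZJ|² = (1−6)² + (3−5)² = 25 + 4 = 29
|ZK|² = (1−(-4))² + (3−2)² = 25 + 1 = 26
Z is equidistant from B and C (both at squared distance 10), and every other site is strictly farther — so Z lies on the B–C Voronoi edge.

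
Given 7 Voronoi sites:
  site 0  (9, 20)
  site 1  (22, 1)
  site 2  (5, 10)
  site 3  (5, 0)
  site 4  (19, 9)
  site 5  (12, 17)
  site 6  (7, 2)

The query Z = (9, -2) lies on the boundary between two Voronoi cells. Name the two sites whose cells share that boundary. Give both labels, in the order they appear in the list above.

site 3 and site 6

Squared distances from Z to each site:
d²(Z, site 0) = (9−9)² + (-2−20)² = 0 + 484 = 484
d²(Z, site 1) = (9−22)² + (-2−1)² = 169 + 9 = 178
d²(Z, site 2) = (9−5)² + (-2−10)² = 16 + 144 = 160
d²(Z, site 3) = (9−5)² + (-2−0)² = 16 + 4 = 20
d²(Z, site 4) = (9−19)² + (-2−9)² = 100 + 121 = 221
d²(Z, site 5) = (9−12)² + (-2−17)² = 9 + 361 = 370
d²(Z, site 6) = (9−7)² + (-2−2)² = 4 + 16 = 20
Z is equidistant from site 3 and site 6 (both at squared distance 20), and every other site is strictly farther — so Z lies on the site 3–site 6 Voronoi edge.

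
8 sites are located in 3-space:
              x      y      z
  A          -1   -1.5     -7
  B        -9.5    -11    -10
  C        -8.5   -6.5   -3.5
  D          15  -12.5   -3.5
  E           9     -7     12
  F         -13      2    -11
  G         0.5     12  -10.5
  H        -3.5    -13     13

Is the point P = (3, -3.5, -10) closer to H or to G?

G

Compare squared distances:
|PH|² = (3−(-3.5))² + (-3.5−(-13))² + (-10−13)² = 42.25 + 90.25 + 529 = 661.5
|PG|² = (3−0.5)² + (-3.5−12)² + (-10−(-10.5))² = 6.25 + 240.25 + 0.25 = 246.75
661.5 > 246.75, so G is closer.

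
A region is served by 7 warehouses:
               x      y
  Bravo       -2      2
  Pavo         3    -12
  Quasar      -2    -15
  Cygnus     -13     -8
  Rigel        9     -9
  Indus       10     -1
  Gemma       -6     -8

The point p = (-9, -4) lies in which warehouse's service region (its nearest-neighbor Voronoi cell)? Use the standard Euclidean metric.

Since √ is increasing, it suffices to compare squared distances:
d²(p, Bravo) = (-9−(-2))² + (-4−2)² = 49 + 36 = 85
d²(p, Pavo) = (-9−3)² + (-4−(-12))² = 144 + 64 = 208
d²(p, Quasar) = (-9−(-2))² + (-4−(-15))² = 49 + 121 = 170
d²(p, Cygnus) = (-9−(-13))² + (-4−(-8))² = 16 + 16 = 32
d²(p, Rigel) = (-9−9)² + (-4−(-9))² = 324 + 25 = 349
d²(p, Indus) = (-9−10)² + (-4−(-1))² = 361 + 9 = 370
d²(p, Gemma) = (-9−(-6))² + (-4−(-8))² = 9 + 16 = 25
Gemma is nearest.

Gemma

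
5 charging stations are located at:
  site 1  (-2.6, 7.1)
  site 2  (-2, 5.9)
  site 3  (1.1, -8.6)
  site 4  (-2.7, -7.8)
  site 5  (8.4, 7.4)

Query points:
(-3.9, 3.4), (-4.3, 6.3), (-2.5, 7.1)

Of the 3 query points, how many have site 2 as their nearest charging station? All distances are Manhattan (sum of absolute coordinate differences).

1

(-3.9, 3.4) — d to each: site 1:5, site 2:4.4, site 3:17, site 4:12.4, site 5:16.3 → nearest is site 2
(-4.3, 6.3) — d to each: site 1:2.5, site 2:2.7, site 3:20.3, site 4:15.7, site 5:13.8 → nearest is site 1
(-2.5, 7.1) — d to each: site 1:0.1, site 2:1.7, site 3:19.3, site 4:15.1, site 5:11.2 → nearest is site 1
1 of the 3 points has site 2 as nearest.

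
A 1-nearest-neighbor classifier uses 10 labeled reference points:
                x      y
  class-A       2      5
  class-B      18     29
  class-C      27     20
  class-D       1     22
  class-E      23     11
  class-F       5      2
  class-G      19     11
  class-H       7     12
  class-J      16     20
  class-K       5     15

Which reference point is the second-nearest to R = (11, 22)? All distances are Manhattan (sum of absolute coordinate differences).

class-D

d(R, class-A) = 9 + 17 = 26
d(R, class-B) = 7 + 7 = 14
d(R, class-C) = 16 + 2 = 18
d(R, class-D) = 10 + 0 = 10
d(R, class-E) = 12 + 11 = 23
d(R, class-F) = 6 + 20 = 26
d(R, class-G) = 8 + 11 = 19
d(R, class-H) = 4 + 10 = 14
d(R, class-J) = 5 + 2 = 7
d(R, class-K) = 6 + 7 = 13
Sorted ascending: class-J, class-D, class-K, … — the second-nearest is class-D.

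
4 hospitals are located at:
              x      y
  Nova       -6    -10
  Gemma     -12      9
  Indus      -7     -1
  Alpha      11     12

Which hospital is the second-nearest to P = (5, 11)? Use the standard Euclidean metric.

Indus

Compare squared distances (the ordering matches that of the actual distances):
d²(P, Nova) = 121 + 441 = 562
d²(P, Gemma) = 289 + 4 = 293
d²(P, Indus) = 144 + 144 = 288
d²(P, Alpha) = 36 + 1 = 37
Sorted ascending: Alpha, Indus, Gemma, … — the second-nearest is Indus.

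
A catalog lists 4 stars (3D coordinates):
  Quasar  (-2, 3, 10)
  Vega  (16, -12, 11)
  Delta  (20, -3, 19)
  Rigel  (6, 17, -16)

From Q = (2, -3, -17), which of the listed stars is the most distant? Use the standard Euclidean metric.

Delta

Compare squared distances (the ordering matches that of the actual distances):
d²(Q, Quasar) = (2−(-2))² + (-3−3)² + (-17−10)² = 16 + 36 + 729 = 781
d²(Q, Vega) = (2−16)² + (-3−(-12))² + (-17−11)² = 196 + 81 + 784 = 1061
d²(Q, Delta) = (2−20)² + (-3−(-3))² + (-17−19)² = 324 + 0 + 1296 = 1620
d²(Q, Rigel) = (2−6)² + (-3−17)² + (-17−(-16))² = 16 + 400 + 1 = 417
The largest is to Delta.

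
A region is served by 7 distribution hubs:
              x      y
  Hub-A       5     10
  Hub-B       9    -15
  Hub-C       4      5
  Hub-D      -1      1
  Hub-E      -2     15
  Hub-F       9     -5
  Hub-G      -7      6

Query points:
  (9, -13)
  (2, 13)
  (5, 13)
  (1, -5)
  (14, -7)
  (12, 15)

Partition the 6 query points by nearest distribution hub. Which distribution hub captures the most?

Hub-A

(9, -13) — d² to each: Hub-A:545, Hub-B:4, Hub-C:349, Hub-D:296, Hub-E:905, Hub-F:64, Hub-G:617 → nearest is Hub-B
(2, 13) — d² to each: Hub-A:18, Hub-B:833, Hub-C:68, Hub-D:153, Hub-E:20, Hub-F:373, Hub-G:130 → nearest is Hub-A
(5, 13) — d² to each: Hub-A:9, Hub-B:800, Hub-C:65, Hub-D:180, Hub-E:53, Hub-F:340, Hub-G:193 → nearest is Hub-A
(1, -5) — d² to each: Hub-A:241, Hub-B:164, Hub-C:109, Hub-D:40, Hub-E:409, Hub-F:64, Hub-G:185 → nearest is Hub-D
(14, -7) — d² to each: Hub-A:370, Hub-B:89, Hub-C:244, Hub-D:289, Hub-E:740, Hub-F:29, Hub-G:610 → nearest is Hub-F
(12, 15) — d² to each: Hub-A:74, Hub-B:909, Hub-C:164, Hub-D:365, Hub-E:196, Hub-F:409, Hub-G:442 → nearest is Hub-A
Tally — Hub-A:3, Hub-B:1, Hub-D:1, Hub-F:1. Hub-A captures the most (3).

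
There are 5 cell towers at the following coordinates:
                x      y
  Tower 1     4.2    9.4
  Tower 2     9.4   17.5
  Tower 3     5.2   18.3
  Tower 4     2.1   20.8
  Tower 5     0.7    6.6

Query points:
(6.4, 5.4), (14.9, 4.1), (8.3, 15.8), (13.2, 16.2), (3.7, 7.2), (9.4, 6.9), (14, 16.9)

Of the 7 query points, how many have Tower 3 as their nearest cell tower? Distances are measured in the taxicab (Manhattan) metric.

(6.4, 5.4) — d to each: Tower 1:6.2, Tower 2:15.1, Tower 3:14.1, Tower 4:19.7, Tower 5:6.9 → nearest is Tower 1
(14.9, 4.1) — d to each: Tower 1:16, Tower 2:18.9, Tower 3:23.9, Tower 4:29.5, Tower 5:16.7 → nearest is Tower 1
(8.3, 15.8) — d to each: Tower 1:10.5, Tower 2:2.8, Tower 3:5.6, Tower 4:11.2, Tower 5:16.8 → nearest is Tower 2
(13.2, 16.2) — d to each: Tower 1:15.8, Tower 2:5.1, Tower 3:10.1, Tower 4:15.7, Tower 5:22.1 → nearest is Tower 2
(3.7, 7.2) — d to each: Tower 1:2.7, Tower 2:16, Tower 3:12.6, Tower 4:15.2, Tower 5:3.6 → nearest is Tower 1
(9.4, 6.9) — d to each: Tower 1:7.7, Tower 2:10.6, Tower 3:15.6, Tower 4:21.2, Tower 5:9 → nearest is Tower 1
(14, 16.9) — d to each: Tower 1:17.3, Tower 2:5.2, Tower 3:10.2, Tower 4:15.8, Tower 5:23.6 → nearest is Tower 2
0 of the 7 points have Tower 3 as nearest.

0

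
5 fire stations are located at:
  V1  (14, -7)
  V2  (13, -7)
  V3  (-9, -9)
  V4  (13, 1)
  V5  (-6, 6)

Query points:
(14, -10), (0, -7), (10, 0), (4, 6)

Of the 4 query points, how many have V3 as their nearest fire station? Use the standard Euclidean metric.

(14, -10) — d² to each: V1:9, V2:10, V3:530, V4:122, V5:656 → nearest is V1
(0, -7) — d² to each: V1:196, V2:169, V3:85, V4:233, V5:205 → nearest is V3
(10, 0) — d² to each: V1:65, V2:58, V3:442, V4:10, V5:292 → nearest is V4
(4, 6) — d² to each: V1:269, V2:250, V3:394, V4:106, V5:100 → nearest is V5
1 of the 4 points has V3 as nearest.

1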